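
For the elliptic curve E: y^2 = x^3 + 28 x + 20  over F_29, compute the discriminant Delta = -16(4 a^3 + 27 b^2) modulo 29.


4 a^3 + 27 b^2 = 4*28^3 + 27*20^2 = 87808 + 10800 = 98608
Delta = -16 * (98608) = -1577728
Delta mod 29 = 17

Delta = 17 (mod 29)


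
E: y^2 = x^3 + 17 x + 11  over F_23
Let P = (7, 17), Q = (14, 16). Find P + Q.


P != Q, so use the chord formula.
s = (y2 - y1) / (x2 - x1) = (22) / (7) mod 23 = 13
x3 = s^2 - x1 - x2 mod 23 = 13^2 - 7 - 14 = 10
y3 = s (x1 - x3) - y1 mod 23 = 13 * (7 - 10) - 17 = 13

P + Q = (10, 13)


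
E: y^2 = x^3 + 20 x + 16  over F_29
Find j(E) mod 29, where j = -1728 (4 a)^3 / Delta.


Delta = -16(4 a^3 + 27 b^2) mod 29 = 9
-1728 * (4 a)^3 = -1728 * (4*20)^3 mod 29 = 2
j = 2 * 9^(-1) mod 29 = 26

j = 26 (mod 29)


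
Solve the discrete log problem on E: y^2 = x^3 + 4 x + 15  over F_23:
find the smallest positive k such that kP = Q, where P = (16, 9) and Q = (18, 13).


Enumerate multiples of P until we hit Q = (18, 13):
  1P = (16, 9)
  2P = (18, 10)
  3P = (18, 13)
Match found at i = 3.

k = 3


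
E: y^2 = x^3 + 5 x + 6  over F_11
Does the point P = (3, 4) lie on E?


Check whether y^2 = x^3 + 5 x + 6 (mod 11) for (x, y) = (3, 4).
LHS: y^2 = 4^2 mod 11 = 5
RHS: x^3 + 5 x + 6 = 3^3 + 5*3 + 6 mod 11 = 4
LHS != RHS

No, not on the curve


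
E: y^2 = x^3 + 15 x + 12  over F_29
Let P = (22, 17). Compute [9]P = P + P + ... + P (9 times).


k = 9 = 1001_2 (binary, LSB first: 1001)
Double-and-add from P = (22, 17):
  bit 0 = 1: acc = O + (22, 17) = (22, 17)
  bit 1 = 0: acc unchanged = (22, 17)
  bit 2 = 0: acc unchanged = (22, 17)
  bit 3 = 1: acc = (22, 17) + (12, 21) = (23, 24)

9P = (23, 24)


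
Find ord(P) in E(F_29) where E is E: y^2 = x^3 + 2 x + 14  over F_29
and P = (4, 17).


Compute successive multiples of P until we hit O:
  1P = (4, 17)
  2P = (5, 2)
  3P = (13, 2)
  4P = (18, 16)
  5P = (11, 27)
  6P = (19, 3)
  7P = (7, 9)
  8P = (9, 6)
  ... (continuing to 26P)
  26P = O

ord(P) = 26


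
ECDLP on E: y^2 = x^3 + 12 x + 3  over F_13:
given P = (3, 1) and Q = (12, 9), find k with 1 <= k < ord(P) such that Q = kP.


Enumerate multiples of P until we hit Q = (12, 9):
  1P = (3, 1)
  2P = (7, 12)
  3P = (0, 4)
  4P = (11, 7)
  5P = (2, 3)
  6P = (12, 4)
  7P = (1, 4)
  8P = (8, 0)
  9P = (1, 9)
  10P = (12, 9)
Match found at i = 10.

k = 10


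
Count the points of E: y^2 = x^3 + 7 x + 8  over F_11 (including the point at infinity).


For each x in F_11, count y with y^2 = x^3 + 7 x + 8 mod 11:
  x = 1: RHS = 5, y in [4, 7]  -> 2 point(s)
  x = 3: RHS = 1, y in [1, 10]  -> 2 point(s)
  x = 4: RHS = 1, y in [1, 10]  -> 2 point(s)
  x = 5: RHS = 3, y in [5, 6]  -> 2 point(s)
  x = 7: RHS = 4, y in [2, 9]  -> 2 point(s)
  x = 8: RHS = 4, y in [2, 9]  -> 2 point(s)
  x = 10: RHS = 0, y in [0]  -> 1 point(s)
Affine points: 13. Add the point at infinity: total = 14.

#E(F_11) = 14


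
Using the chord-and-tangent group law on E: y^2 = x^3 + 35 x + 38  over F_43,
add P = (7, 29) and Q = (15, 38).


P != Q, so use the chord formula.
s = (y2 - y1) / (x2 - x1) = (9) / (8) mod 43 = 28
x3 = s^2 - x1 - x2 mod 43 = 28^2 - 7 - 15 = 31
y3 = s (x1 - x3) - y1 mod 43 = 28 * (7 - 31) - 29 = 30

P + Q = (31, 30)


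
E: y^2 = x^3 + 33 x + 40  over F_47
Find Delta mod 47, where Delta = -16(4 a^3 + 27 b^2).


4 a^3 + 27 b^2 = 4*33^3 + 27*40^2 = 143748 + 43200 = 186948
Delta = -16 * (186948) = -2991168
Delta mod 47 = 6

Delta = 6 (mod 47)


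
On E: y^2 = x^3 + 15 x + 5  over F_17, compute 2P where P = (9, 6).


Doubling: s = (3 x1^2 + a) / (2 y1)
s = (3*9^2 + 15) / (2*6) mod 17 = 13
x3 = s^2 - 2 x1 mod 17 = 13^2 - 2*9 = 15
y3 = s (x1 - x3) - y1 mod 17 = 13 * (9 - 15) - 6 = 1

2P = (15, 1)


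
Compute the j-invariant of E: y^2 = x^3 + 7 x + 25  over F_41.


Delta = -16(4 a^3 + 27 b^2) mod 41 = 9
-1728 * (4 a)^3 = -1728 * (4*7)^3 mod 41 = 21
j = 21 * 9^(-1) mod 41 = 16

j = 16 (mod 41)


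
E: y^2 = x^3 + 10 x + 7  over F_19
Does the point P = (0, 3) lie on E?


Check whether y^2 = x^3 + 10 x + 7 (mod 19) for (x, y) = (0, 3).
LHS: y^2 = 3^2 mod 19 = 9
RHS: x^3 + 10 x + 7 = 0^3 + 10*0 + 7 mod 19 = 7
LHS != RHS

No, not on the curve


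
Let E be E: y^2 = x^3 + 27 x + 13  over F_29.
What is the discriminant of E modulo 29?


4 a^3 + 27 b^2 = 4*27^3 + 27*13^2 = 78732 + 4563 = 83295
Delta = -16 * (83295) = -1332720
Delta mod 29 = 4

Delta = 4 (mod 29)


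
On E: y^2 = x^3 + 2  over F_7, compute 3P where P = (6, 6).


k = 3 = 11_2 (binary, LSB first: 11)
Double-and-add from P = (6, 6):
  bit 0 = 1: acc = O + (6, 6) = (6, 6)
  bit 1 = 1: acc = (6, 6) + (6, 1) = O

3P = O


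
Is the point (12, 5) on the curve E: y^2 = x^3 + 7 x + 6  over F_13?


Check whether y^2 = x^3 + 7 x + 6 (mod 13) for (x, y) = (12, 5).
LHS: y^2 = 5^2 mod 13 = 12
RHS: x^3 + 7 x + 6 = 12^3 + 7*12 + 6 mod 13 = 11
LHS != RHS

No, not on the curve


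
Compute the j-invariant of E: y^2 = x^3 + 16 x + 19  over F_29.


Delta = -16(4 a^3 + 27 b^2) mod 29 = 26
-1728 * (4 a)^3 = -1728 * (4*16)^3 mod 29 = 11
j = 11 * 26^(-1) mod 29 = 6

j = 6 (mod 29)


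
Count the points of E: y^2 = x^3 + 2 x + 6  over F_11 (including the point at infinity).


For each x in F_11, count y with y^2 = x^3 + 2 x + 6 mod 11:
  x = 1: RHS = 9, y in [3, 8]  -> 2 point(s)
  x = 4: RHS = 1, y in [1, 10]  -> 2 point(s)
  x = 5: RHS = 9, y in [3, 8]  -> 2 point(s)
  x = 6: RHS = 3, y in [5, 6]  -> 2 point(s)
  x = 7: RHS = 0, y in [0]  -> 1 point(s)
  x = 9: RHS = 5, y in [4, 7]  -> 2 point(s)
  x = 10: RHS = 3, y in [5, 6]  -> 2 point(s)
Affine points: 13. Add the point at infinity: total = 14.

#E(F_11) = 14


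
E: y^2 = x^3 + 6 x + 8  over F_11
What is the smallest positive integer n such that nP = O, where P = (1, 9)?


Compute successive multiples of P until we hit O:
  1P = (1, 9)
  2P = (1, 2)
  3P = O

ord(P) = 3


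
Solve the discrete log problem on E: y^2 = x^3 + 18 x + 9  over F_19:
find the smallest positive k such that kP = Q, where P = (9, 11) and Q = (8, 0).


Enumerate multiples of P until we hit Q = (8, 0):
  1P = (9, 11)
  2P = (8, 0)
Match found at i = 2.

k = 2


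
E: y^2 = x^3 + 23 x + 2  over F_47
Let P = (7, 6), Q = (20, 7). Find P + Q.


P != Q, so use the chord formula.
s = (y2 - y1) / (x2 - x1) = (1) / (13) mod 47 = 29
x3 = s^2 - x1 - x2 mod 47 = 29^2 - 7 - 20 = 15
y3 = s (x1 - x3) - y1 mod 47 = 29 * (7 - 15) - 6 = 44

P + Q = (15, 44)


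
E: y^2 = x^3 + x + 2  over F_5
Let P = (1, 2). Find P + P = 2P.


Doubling: s = (3 x1^2 + a) / (2 y1)
s = (3*1^2 + 1) / (2*2) mod 5 = 1
x3 = s^2 - 2 x1 mod 5 = 1^2 - 2*1 = 4
y3 = s (x1 - x3) - y1 mod 5 = 1 * (1 - 4) - 2 = 0

2P = (4, 0)


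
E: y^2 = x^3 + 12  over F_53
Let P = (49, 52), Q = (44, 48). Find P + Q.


P != Q, so use the chord formula.
s = (y2 - y1) / (x2 - x1) = (49) / (48) mod 53 = 22
x3 = s^2 - x1 - x2 mod 53 = 22^2 - 49 - 44 = 20
y3 = s (x1 - x3) - y1 mod 53 = 22 * (49 - 20) - 52 = 3

P + Q = (20, 3)


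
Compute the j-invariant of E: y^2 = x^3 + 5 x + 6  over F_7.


Delta = -16(4 a^3 + 27 b^2) mod 7 = 3
-1728 * (4 a)^3 = -1728 * (4*5)^3 mod 7 = 6
j = 6 * 3^(-1) mod 7 = 2

j = 2 (mod 7)


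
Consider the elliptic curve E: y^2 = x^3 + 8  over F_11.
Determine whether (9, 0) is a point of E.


Check whether y^2 = x^3 + 0 x + 8 (mod 11) for (x, y) = (9, 0).
LHS: y^2 = 0^2 mod 11 = 0
RHS: x^3 + 0 x + 8 = 9^3 + 0*9 + 8 mod 11 = 0
LHS = RHS

Yes, on the curve


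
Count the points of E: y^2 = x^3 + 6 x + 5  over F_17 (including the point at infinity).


For each x in F_17, count y with y^2 = x^3 + 6 x + 5 mod 17:
  x = 2: RHS = 8, y in [5, 12]  -> 2 point(s)
  x = 3: RHS = 16, y in [4, 13]  -> 2 point(s)
  x = 4: RHS = 8, y in [5, 12]  -> 2 point(s)
  x = 6: RHS = 2, y in [6, 11]  -> 2 point(s)
  x = 7: RHS = 16, y in [4, 13]  -> 2 point(s)
  x = 8: RHS = 4, y in [2, 15]  -> 2 point(s)
  x = 11: RHS = 8, y in [5, 12]  -> 2 point(s)
  x = 13: RHS = 2, y in [6, 11]  -> 2 point(s)
  x = 15: RHS = 2, y in [6, 11]  -> 2 point(s)
  x = 16: RHS = 15, y in [7, 10]  -> 2 point(s)
Affine points: 20. Add the point at infinity: total = 21.

#E(F_17) = 21


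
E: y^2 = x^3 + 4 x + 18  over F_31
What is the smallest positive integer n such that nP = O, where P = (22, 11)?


Compute successive multiples of P until we hit O:
  1P = (22, 11)
  2P = (5, 15)
  3P = (18, 30)
  4P = (0, 24)
  5P = (13, 2)
  6P = (28, 14)
  7P = (20, 21)
  8P = (14, 11)
  ... (continuing to 42P)
  42P = O

ord(P) = 42


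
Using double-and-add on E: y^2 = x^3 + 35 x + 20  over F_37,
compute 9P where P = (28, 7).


k = 9 = 1001_2 (binary, LSB first: 1001)
Double-and-add from P = (28, 7):
  bit 0 = 1: acc = O + (28, 7) = (28, 7)
  bit 1 = 0: acc unchanged = (28, 7)
  bit 2 = 0: acc unchanged = (28, 7)
  bit 3 = 1: acc = (28, 7) + (11, 16) = (34, 31)

9P = (34, 31)


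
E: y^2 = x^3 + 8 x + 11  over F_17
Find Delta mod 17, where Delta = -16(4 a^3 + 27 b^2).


4 a^3 + 27 b^2 = 4*8^3 + 27*11^2 = 2048 + 3267 = 5315
Delta = -16 * (5315) = -85040
Delta mod 17 = 11

Delta = 11 (mod 17)


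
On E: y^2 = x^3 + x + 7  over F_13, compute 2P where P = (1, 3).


Doubling: s = (3 x1^2 + a) / (2 y1)
s = (3*1^2 + 1) / (2*3) mod 13 = 5
x3 = s^2 - 2 x1 mod 13 = 5^2 - 2*1 = 10
y3 = s (x1 - x3) - y1 mod 13 = 5 * (1 - 10) - 3 = 4

2P = (10, 4)


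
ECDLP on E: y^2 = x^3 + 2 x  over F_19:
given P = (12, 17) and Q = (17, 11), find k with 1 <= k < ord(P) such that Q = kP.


Enumerate multiples of P until we hit Q = (17, 11):
  1P = (12, 17)
  2P = (11, 17)
  3P = (15, 2)
  4P = (17, 8)
  5P = (13, 0)
  6P = (17, 11)
Match found at i = 6.

k = 6


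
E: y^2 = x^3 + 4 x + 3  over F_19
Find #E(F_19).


For each x in F_19, count y with y^2 = x^3 + 4 x + 3 mod 19:
  x = 2: RHS = 0, y in [0]  -> 1 point(s)
  x = 3: RHS = 4, y in [2, 17]  -> 2 point(s)
  x = 4: RHS = 7, y in [8, 11]  -> 2 point(s)
  x = 10: RHS = 17, y in [6, 13]  -> 2 point(s)
  x = 17: RHS = 6, y in [5, 14]  -> 2 point(s)
  x = 18: RHS = 17, y in [6, 13]  -> 2 point(s)
Affine points: 11. Add the point at infinity: total = 12.

#E(F_19) = 12


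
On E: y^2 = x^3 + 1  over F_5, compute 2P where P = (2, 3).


Doubling: s = (3 x1^2 + a) / (2 y1)
s = (3*2^2 + 0) / (2*3) mod 5 = 2
x3 = s^2 - 2 x1 mod 5 = 2^2 - 2*2 = 0
y3 = s (x1 - x3) - y1 mod 5 = 2 * (2 - 0) - 3 = 1

2P = (0, 1)


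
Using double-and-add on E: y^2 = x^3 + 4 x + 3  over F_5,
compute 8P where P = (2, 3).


k = 8 = 1000_2 (binary, LSB first: 0001)
Double-and-add from P = (2, 3):
  bit 0 = 0: acc unchanged = O
  bit 1 = 0: acc unchanged = O
  bit 2 = 0: acc unchanged = O
  bit 3 = 1: acc = O + (2, 2) = (2, 2)

8P = (2, 2)


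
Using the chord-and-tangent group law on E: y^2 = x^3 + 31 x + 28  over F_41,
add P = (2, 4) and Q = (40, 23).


P != Q, so use the chord formula.
s = (y2 - y1) / (x2 - x1) = (19) / (38) mod 41 = 21
x3 = s^2 - x1 - x2 mod 41 = 21^2 - 2 - 40 = 30
y3 = s (x1 - x3) - y1 mod 41 = 21 * (2 - 30) - 4 = 23

P + Q = (30, 23)


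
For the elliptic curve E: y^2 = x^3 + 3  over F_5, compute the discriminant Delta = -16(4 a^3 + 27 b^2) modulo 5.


4 a^3 + 27 b^2 = 4*0^3 + 27*3^2 = 0 + 243 = 243
Delta = -16 * (243) = -3888
Delta mod 5 = 2

Delta = 2 (mod 5)


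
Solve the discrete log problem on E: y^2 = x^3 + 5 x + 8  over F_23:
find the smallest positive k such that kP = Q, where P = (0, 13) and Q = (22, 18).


Enumerate multiples of P until we hit Q = (22, 18):
  1P = (0, 13)
  2P = (13, 19)
  3P = (3, 21)
  4P = (22, 5)
  5P = (19, 19)
  6P = (12, 5)
  7P = (14, 4)
  8P = (10, 0)
  9P = (14, 19)
  10P = (12, 18)
  11P = (19, 4)
  12P = (22, 18)
Match found at i = 12.

k = 12


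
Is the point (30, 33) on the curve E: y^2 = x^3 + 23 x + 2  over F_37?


Check whether y^2 = x^3 + 23 x + 2 (mod 37) for (x, y) = (30, 33).
LHS: y^2 = 33^2 mod 37 = 16
RHS: x^3 + 23 x + 2 = 30^3 + 23*30 + 2 mod 37 = 16
LHS = RHS

Yes, on the curve


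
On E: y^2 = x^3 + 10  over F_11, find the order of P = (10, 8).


Compute successive multiples of P until we hit O:
  1P = (10, 8)
  2P = (5, 6)
  3P = (1, 0)
  4P = (5, 5)
  5P = (10, 3)
  6P = O

ord(P) = 6


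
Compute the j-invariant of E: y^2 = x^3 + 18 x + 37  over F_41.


Delta = -16(4 a^3 + 27 b^2) mod 41 = 33
-1728 * (4 a)^3 = -1728 * (4*18)^3 mod 41 = 14
j = 14 * 33^(-1) mod 41 = 29

j = 29 (mod 41)


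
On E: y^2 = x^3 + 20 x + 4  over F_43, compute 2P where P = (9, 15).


Doubling: s = (3 x1^2 + a) / (2 y1)
s = (3*9^2 + 20) / (2*15) mod 43 = 36
x3 = s^2 - 2 x1 mod 43 = 36^2 - 2*9 = 31
y3 = s (x1 - x3) - y1 mod 43 = 36 * (9 - 31) - 15 = 10

2P = (31, 10)


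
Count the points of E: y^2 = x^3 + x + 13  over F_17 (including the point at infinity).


For each x in F_17, count y with y^2 = x^3 + 1 x + 13 mod 17:
  x = 0: RHS = 13, y in [8, 9]  -> 2 point(s)
  x = 1: RHS = 15, y in [7, 10]  -> 2 point(s)
  x = 3: RHS = 9, y in [3, 14]  -> 2 point(s)
  x = 4: RHS = 13, y in [8, 9]  -> 2 point(s)
  x = 12: RHS = 2, y in [6, 11]  -> 2 point(s)
  x = 13: RHS = 13, y in [8, 9]  -> 2 point(s)
  x = 14: RHS = 0, y in [0]  -> 1 point(s)
Affine points: 13. Add the point at infinity: total = 14.

#E(F_17) = 14


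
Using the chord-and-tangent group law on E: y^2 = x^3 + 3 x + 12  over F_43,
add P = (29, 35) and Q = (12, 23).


P != Q, so use the chord formula.
s = (y2 - y1) / (x2 - x1) = (31) / (26) mod 43 = 26
x3 = s^2 - x1 - x2 mod 43 = 26^2 - 29 - 12 = 33
y3 = s (x1 - x3) - y1 mod 43 = 26 * (29 - 33) - 35 = 33

P + Q = (33, 33)


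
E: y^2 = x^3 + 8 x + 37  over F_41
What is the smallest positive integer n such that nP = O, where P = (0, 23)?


Compute successive multiples of P until we hit O:
  1P = (0, 23)
  2P = (37, 8)
  3P = (36, 6)
  4P = (10, 25)
  5P = (13, 40)
  6P = (12, 37)
  7P = (11, 12)
  8P = (31, 8)
  ... (continuing to 45P)
  45P = O

ord(P) = 45


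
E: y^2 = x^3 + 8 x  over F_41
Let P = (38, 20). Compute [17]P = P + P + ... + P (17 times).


k = 17 = 10001_2 (binary, LSB first: 10001)
Double-and-add from P = (38, 20):
  bit 0 = 1: acc = O + (38, 20) = (38, 20)
  bit 1 = 0: acc unchanged = (38, 20)
  bit 2 = 0: acc unchanged = (38, 20)
  bit 3 = 0: acc unchanged = (38, 20)
  bit 4 = 1: acc = (38, 20) + (40, 27) = (6, 10)

17P = (6, 10)


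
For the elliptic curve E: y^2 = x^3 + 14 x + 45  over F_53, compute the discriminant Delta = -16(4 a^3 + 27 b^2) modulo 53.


4 a^3 + 27 b^2 = 4*14^3 + 27*45^2 = 10976 + 54675 = 65651
Delta = -16 * (65651) = -1050416
Delta mod 53 = 44

Delta = 44 (mod 53)


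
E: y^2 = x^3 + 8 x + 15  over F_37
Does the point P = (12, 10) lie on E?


Check whether y^2 = x^3 + 8 x + 15 (mod 37) for (x, y) = (12, 10).
LHS: y^2 = 10^2 mod 37 = 26
RHS: x^3 + 8 x + 15 = 12^3 + 8*12 + 15 mod 37 = 26
LHS = RHS

Yes, on the curve


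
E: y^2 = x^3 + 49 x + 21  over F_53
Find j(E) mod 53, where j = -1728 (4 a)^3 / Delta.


Delta = -16(4 a^3 + 27 b^2) mod 53 = 38
-1728 * (4 a)^3 = -1728 * (4*49)^3 mod 53 = 3
j = 3 * 38^(-1) mod 53 = 21

j = 21 (mod 53)


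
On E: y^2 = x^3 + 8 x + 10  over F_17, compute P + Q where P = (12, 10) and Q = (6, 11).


P != Q, so use the chord formula.
s = (y2 - y1) / (x2 - x1) = (1) / (11) mod 17 = 14
x3 = s^2 - x1 - x2 mod 17 = 14^2 - 12 - 6 = 8
y3 = s (x1 - x3) - y1 mod 17 = 14 * (12 - 8) - 10 = 12

P + Q = (8, 12)


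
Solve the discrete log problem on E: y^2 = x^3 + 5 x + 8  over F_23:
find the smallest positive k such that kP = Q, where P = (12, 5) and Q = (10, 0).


Enumerate multiples of P until we hit Q = (10, 0):
  1P = (12, 5)
  2P = (22, 18)
  3P = (13, 19)
  4P = (10, 0)
Match found at i = 4.

k = 4


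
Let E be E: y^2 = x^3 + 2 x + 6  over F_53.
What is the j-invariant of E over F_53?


Delta = -16(4 a^3 + 27 b^2) mod 53 = 48
-1728 * (4 a)^3 = -1728 * (4*2)^3 mod 53 = 46
j = 46 * 48^(-1) mod 53 = 12

j = 12 (mod 53)


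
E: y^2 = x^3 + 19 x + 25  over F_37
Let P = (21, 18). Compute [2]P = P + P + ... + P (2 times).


k = 2 = 10_2 (binary, LSB first: 01)
Double-and-add from P = (21, 18):
  bit 0 = 0: acc unchanged = O
  bit 1 = 1: acc = O + (21, 19) = (21, 19)

2P = (21, 19)


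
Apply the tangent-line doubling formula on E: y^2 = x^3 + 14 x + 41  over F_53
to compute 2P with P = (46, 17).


Doubling: s = (3 x1^2 + a) / (2 y1)
s = (3*46^2 + 14) / (2*17) mod 53 = 25
x3 = s^2 - 2 x1 mod 53 = 25^2 - 2*46 = 3
y3 = s (x1 - x3) - y1 mod 53 = 25 * (46 - 3) - 17 = 51

2P = (3, 51)


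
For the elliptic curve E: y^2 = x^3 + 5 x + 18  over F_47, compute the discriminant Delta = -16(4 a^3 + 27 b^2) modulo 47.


4 a^3 + 27 b^2 = 4*5^3 + 27*18^2 = 500 + 8748 = 9248
Delta = -16 * (9248) = -147968
Delta mod 47 = 35

Delta = 35 (mod 47)


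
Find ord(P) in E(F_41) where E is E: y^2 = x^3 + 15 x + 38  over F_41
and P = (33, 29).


Compute successive multiples of P until we hit O:
  1P = (33, 29)
  2P = (18, 21)
  3P = (26, 13)
  4P = (14, 32)
  5P = (39, 0)
  6P = (14, 9)
  7P = (26, 28)
  8P = (18, 20)
  ... (continuing to 10P)
  10P = O

ord(P) = 10


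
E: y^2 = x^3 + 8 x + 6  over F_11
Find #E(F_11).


For each x in F_11, count y with y^2 = x^3 + 8 x + 6 mod 11:
  x = 1: RHS = 4, y in [2, 9]  -> 2 point(s)
  x = 4: RHS = 3, y in [5, 6]  -> 2 point(s)
  x = 7: RHS = 9, y in [3, 8]  -> 2 point(s)
  x = 9: RHS = 4, y in [2, 9]  -> 2 point(s)
Affine points: 8. Add the point at infinity: total = 9.

#E(F_11) = 9


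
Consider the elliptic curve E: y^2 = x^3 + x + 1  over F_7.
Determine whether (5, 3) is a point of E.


Check whether y^2 = x^3 + 1 x + 1 (mod 7) for (x, y) = (5, 3).
LHS: y^2 = 3^2 mod 7 = 2
RHS: x^3 + 1 x + 1 = 5^3 + 1*5 + 1 mod 7 = 5
LHS != RHS

No, not on the curve


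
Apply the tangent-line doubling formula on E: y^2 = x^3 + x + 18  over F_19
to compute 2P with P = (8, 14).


Doubling: s = (3 x1^2 + a) / (2 y1)
s = (3*8^2 + 1) / (2*14) mod 19 = 13
x3 = s^2 - 2 x1 mod 19 = 13^2 - 2*8 = 1
y3 = s (x1 - x3) - y1 mod 19 = 13 * (8 - 1) - 14 = 1

2P = (1, 1)


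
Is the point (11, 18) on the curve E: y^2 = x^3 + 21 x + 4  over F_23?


Check whether y^2 = x^3 + 21 x + 4 (mod 23) for (x, y) = (11, 18).
LHS: y^2 = 18^2 mod 23 = 2
RHS: x^3 + 21 x + 4 = 11^3 + 21*11 + 4 mod 23 = 2
LHS = RHS

Yes, on the curve


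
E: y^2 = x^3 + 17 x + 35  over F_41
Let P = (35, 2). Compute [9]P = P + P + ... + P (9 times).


k = 9 = 1001_2 (binary, LSB first: 1001)
Double-and-add from P = (35, 2):
  bit 0 = 1: acc = O + (35, 2) = (35, 2)
  bit 1 = 0: acc unchanged = (35, 2)
  bit 2 = 0: acc unchanged = (35, 2)
  bit 3 = 1: acc = (35, 2) + (10, 4) = (21, 10)

9P = (21, 10)


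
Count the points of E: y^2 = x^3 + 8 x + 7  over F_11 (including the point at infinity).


For each x in F_11, count y with y^2 = x^3 + 8 x + 7 mod 11:
  x = 1: RHS = 5, y in [4, 7]  -> 2 point(s)
  x = 2: RHS = 9, y in [3, 8]  -> 2 point(s)
  x = 3: RHS = 3, y in [5, 6]  -> 2 point(s)
  x = 4: RHS = 4, y in [2, 9]  -> 2 point(s)
  x = 8: RHS = 0, y in [0]  -> 1 point(s)
  x = 9: RHS = 5, y in [4, 7]  -> 2 point(s)
  x = 10: RHS = 9, y in [3, 8]  -> 2 point(s)
Affine points: 13. Add the point at infinity: total = 14.

#E(F_11) = 14


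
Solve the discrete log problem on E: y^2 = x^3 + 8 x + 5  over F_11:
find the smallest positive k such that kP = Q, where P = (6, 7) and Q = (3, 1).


Enumerate multiples of P until we hit Q = (3, 1):
  1P = (6, 7)
  2P = (3, 10)
  3P = (3, 1)
Match found at i = 3.

k = 3


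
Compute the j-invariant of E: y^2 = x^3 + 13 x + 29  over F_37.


Delta = -16(4 a^3 + 27 b^2) mod 37 = 20
-1728 * (4 a)^3 = -1728 * (4*13)^3 mod 37 = 14
j = 14 * 20^(-1) mod 37 = 34

j = 34 (mod 37)


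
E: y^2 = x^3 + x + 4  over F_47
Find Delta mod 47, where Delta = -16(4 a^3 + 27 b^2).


4 a^3 + 27 b^2 = 4*1^3 + 27*4^2 = 4 + 432 = 436
Delta = -16 * (436) = -6976
Delta mod 47 = 27

Delta = 27 (mod 47)


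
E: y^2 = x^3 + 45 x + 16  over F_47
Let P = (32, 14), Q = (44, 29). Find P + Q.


P != Q, so use the chord formula.
s = (y2 - y1) / (x2 - x1) = (15) / (12) mod 47 = 13
x3 = s^2 - x1 - x2 mod 47 = 13^2 - 32 - 44 = 46
y3 = s (x1 - x3) - y1 mod 47 = 13 * (32 - 46) - 14 = 39

P + Q = (46, 39)


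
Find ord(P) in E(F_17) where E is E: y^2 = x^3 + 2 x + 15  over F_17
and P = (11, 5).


Compute successive multiples of P until we hit O:
  1P = (11, 5)
  2P = (14, 13)
  3P = (1, 16)
  4P = (4, 6)
  5P = (10, 7)
  6P = (0, 7)
  7P = (8, 13)
  8P = (7, 7)
  ... (continuing to 19P)
  19P = O

ord(P) = 19


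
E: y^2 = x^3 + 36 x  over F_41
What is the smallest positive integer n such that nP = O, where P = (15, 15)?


Compute successive multiples of P until we hit O:
  1P = (15, 15)
  2P = (36, 8)
  3P = (22, 1)
  4P = (8, 12)
  5P = (14, 3)
  6P = (33, 15)
  7P = (34, 26)
  8P = (23, 30)
  ... (continuing to 26P)
  26P = O

ord(P) = 26


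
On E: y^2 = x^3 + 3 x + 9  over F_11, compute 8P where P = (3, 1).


k = 8 = 1000_2 (binary, LSB first: 0001)
Double-and-add from P = (3, 1):
  bit 0 = 0: acc unchanged = O
  bit 1 = 0: acc unchanged = O
  bit 2 = 0: acc unchanged = O
  bit 3 = 1: acc = O + (2, 10) = (2, 10)

8P = (2, 10)


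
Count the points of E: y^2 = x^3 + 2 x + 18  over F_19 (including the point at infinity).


For each x in F_19, count y with y^2 = x^3 + 2 x + 18 mod 19:
  x = 2: RHS = 11, y in [7, 12]  -> 2 point(s)
  x = 5: RHS = 1, y in [1, 18]  -> 2 point(s)
  x = 9: RHS = 5, y in [9, 10]  -> 2 point(s)
  x = 14: RHS = 16, y in [4, 15]  -> 2 point(s)
  x = 16: RHS = 4, y in [2, 17]  -> 2 point(s)
  x = 17: RHS = 6, y in [5, 14]  -> 2 point(s)
Affine points: 12. Add the point at infinity: total = 13.

#E(F_19) = 13


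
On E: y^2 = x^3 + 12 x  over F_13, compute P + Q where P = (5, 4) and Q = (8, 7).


P != Q, so use the chord formula.
s = (y2 - y1) / (x2 - x1) = (3) / (3) mod 13 = 1
x3 = s^2 - x1 - x2 mod 13 = 1^2 - 5 - 8 = 1
y3 = s (x1 - x3) - y1 mod 13 = 1 * (5 - 1) - 4 = 0

P + Q = (1, 0)


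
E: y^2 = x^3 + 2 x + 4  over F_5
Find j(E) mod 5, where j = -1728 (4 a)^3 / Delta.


Delta = -16(4 a^3 + 27 b^2) mod 5 = 1
-1728 * (4 a)^3 = -1728 * (4*2)^3 mod 5 = 4
j = 4 * 1^(-1) mod 5 = 4

j = 4 (mod 5)


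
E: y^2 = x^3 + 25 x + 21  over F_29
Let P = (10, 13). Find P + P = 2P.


Doubling: s = (3 x1^2 + a) / (2 y1)
s = (3*10^2 + 25) / (2*13) mod 29 = 27
x3 = s^2 - 2 x1 mod 29 = 27^2 - 2*10 = 13
y3 = s (x1 - x3) - y1 mod 29 = 27 * (10 - 13) - 13 = 22

2P = (13, 22)


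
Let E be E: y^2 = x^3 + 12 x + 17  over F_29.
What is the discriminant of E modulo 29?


4 a^3 + 27 b^2 = 4*12^3 + 27*17^2 = 6912 + 7803 = 14715
Delta = -16 * (14715) = -235440
Delta mod 29 = 11

Delta = 11 (mod 29)


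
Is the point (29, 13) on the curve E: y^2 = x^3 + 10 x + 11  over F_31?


Check whether y^2 = x^3 + 10 x + 11 (mod 31) for (x, y) = (29, 13).
LHS: y^2 = 13^2 mod 31 = 14
RHS: x^3 + 10 x + 11 = 29^3 + 10*29 + 11 mod 31 = 14
LHS = RHS

Yes, on the curve


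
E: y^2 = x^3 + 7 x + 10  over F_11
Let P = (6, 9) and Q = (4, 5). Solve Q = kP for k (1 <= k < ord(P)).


Enumerate multiples of P until we hit Q = (4, 5):
  1P = (6, 9)
  2P = (4, 5)
Match found at i = 2.

k = 2


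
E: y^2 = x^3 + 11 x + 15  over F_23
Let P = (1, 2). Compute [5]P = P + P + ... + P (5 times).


k = 5 = 101_2 (binary, LSB first: 101)
Double-and-add from P = (1, 2):
  bit 0 = 1: acc = O + (1, 2) = (1, 2)
  bit 1 = 0: acc unchanged = (1, 2)
  bit 2 = 1: acc = (1, 2) + (20, 22) = (4, 13)

5P = (4, 13)


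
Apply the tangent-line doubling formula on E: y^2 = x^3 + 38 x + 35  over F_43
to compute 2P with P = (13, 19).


Doubling: s = (3 x1^2 + a) / (2 y1)
s = (3*13^2 + 38) / (2*19) mod 43 = 20
x3 = s^2 - 2 x1 mod 43 = 20^2 - 2*13 = 30
y3 = s (x1 - x3) - y1 mod 43 = 20 * (13 - 30) - 19 = 28

2P = (30, 28)


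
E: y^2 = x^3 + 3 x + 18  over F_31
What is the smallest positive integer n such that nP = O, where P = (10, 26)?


Compute successive multiples of P until we hit O:
  1P = (10, 26)
  2P = (18, 18)
  3P = (4, 30)
  4P = (14, 18)
  5P = (11, 7)
  6P = (30, 13)
  7P = (7, 17)
  8P = (23, 28)
  ... (continuing to 37P)
  37P = O

ord(P) = 37


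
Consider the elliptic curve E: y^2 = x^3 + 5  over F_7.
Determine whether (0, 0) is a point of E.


Check whether y^2 = x^3 + 0 x + 5 (mod 7) for (x, y) = (0, 0).
LHS: y^2 = 0^2 mod 7 = 0
RHS: x^3 + 0 x + 5 = 0^3 + 0*0 + 5 mod 7 = 5
LHS != RHS

No, not on the curve


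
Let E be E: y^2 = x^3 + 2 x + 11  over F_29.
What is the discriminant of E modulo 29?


4 a^3 + 27 b^2 = 4*2^3 + 27*11^2 = 32 + 3267 = 3299
Delta = -16 * (3299) = -52784
Delta mod 29 = 25

Delta = 25 (mod 29)


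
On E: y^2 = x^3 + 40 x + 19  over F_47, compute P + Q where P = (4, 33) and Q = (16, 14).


P != Q, so use the chord formula.
s = (y2 - y1) / (x2 - x1) = (28) / (12) mod 47 = 18
x3 = s^2 - x1 - x2 mod 47 = 18^2 - 4 - 16 = 22
y3 = s (x1 - x3) - y1 mod 47 = 18 * (4 - 22) - 33 = 19

P + Q = (22, 19)


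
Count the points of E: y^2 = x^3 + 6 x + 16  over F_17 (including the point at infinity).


For each x in F_17, count y with y^2 = x^3 + 6 x + 16 mod 17:
  x = 0: RHS = 16, y in [4, 13]  -> 2 point(s)
  x = 2: RHS = 2, y in [6, 11]  -> 2 point(s)
  x = 4: RHS = 2, y in [6, 11]  -> 2 point(s)
  x = 5: RHS = 1, y in [1, 16]  -> 2 point(s)
  x = 6: RHS = 13, y in [8, 9]  -> 2 point(s)
  x = 8: RHS = 15, y in [7, 10]  -> 2 point(s)
  x = 9: RHS = 0, y in [0]  -> 1 point(s)
  x = 11: RHS = 2, y in [6, 11]  -> 2 point(s)
  x = 13: RHS = 13, y in [8, 9]  -> 2 point(s)
  x = 15: RHS = 13, y in [8, 9]  -> 2 point(s)
  x = 16: RHS = 9, y in [3, 14]  -> 2 point(s)
Affine points: 21. Add the point at infinity: total = 22.

#E(F_17) = 22


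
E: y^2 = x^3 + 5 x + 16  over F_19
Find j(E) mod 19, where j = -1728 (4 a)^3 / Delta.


Delta = -16(4 a^3 + 27 b^2) mod 19 = 6
-1728 * (4 a)^3 = -1728 * (4*5)^3 mod 19 = 1
j = 1 * 6^(-1) mod 19 = 16

j = 16 (mod 19)


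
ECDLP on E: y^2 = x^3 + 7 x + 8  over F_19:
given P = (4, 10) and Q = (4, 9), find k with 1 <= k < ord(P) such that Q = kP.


Enumerate multiples of P until we hit Q = (4, 9):
  1P = (4, 10)
  2P = (15, 12)
  3P = (6, 0)
  4P = (15, 7)
  5P = (4, 9)
Match found at i = 5.

k = 5


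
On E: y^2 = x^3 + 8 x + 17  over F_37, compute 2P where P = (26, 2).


Doubling: s = (3 x1^2 + a) / (2 y1)
s = (3*26^2 + 8) / (2*2) mod 37 = 28
x3 = s^2 - 2 x1 mod 37 = 28^2 - 2*26 = 29
y3 = s (x1 - x3) - y1 mod 37 = 28 * (26 - 29) - 2 = 25

2P = (29, 25)


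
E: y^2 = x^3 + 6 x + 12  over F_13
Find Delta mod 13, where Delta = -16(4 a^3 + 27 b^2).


4 a^3 + 27 b^2 = 4*6^3 + 27*12^2 = 864 + 3888 = 4752
Delta = -16 * (4752) = -76032
Delta mod 13 = 5

Delta = 5 (mod 13)


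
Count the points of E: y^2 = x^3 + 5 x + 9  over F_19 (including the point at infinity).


For each x in F_19, count y with y^2 = x^3 + 5 x + 9 mod 19:
  x = 0: RHS = 9, y in [3, 16]  -> 2 point(s)
  x = 4: RHS = 17, y in [6, 13]  -> 2 point(s)
  x = 5: RHS = 7, y in [8, 11]  -> 2 point(s)
  x = 7: RHS = 7, y in [8, 11]  -> 2 point(s)
  x = 9: RHS = 4, y in [2, 17]  -> 2 point(s)
  x = 12: RHS = 11, y in [7, 12]  -> 2 point(s)
  x = 14: RHS = 11, y in [7, 12]  -> 2 point(s)
  x = 15: RHS = 1, y in [1, 18]  -> 2 point(s)
  x = 16: RHS = 5, y in [9, 10]  -> 2 point(s)
Affine points: 18. Add the point at infinity: total = 19.

#E(F_19) = 19


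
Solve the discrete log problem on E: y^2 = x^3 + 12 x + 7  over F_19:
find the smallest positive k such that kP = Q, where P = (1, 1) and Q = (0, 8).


Enumerate multiples of P until we hit Q = (0, 8):
  1P = (1, 1)
  2P = (2, 1)
  3P = (16, 18)
  4P = (7, 15)
  5P = (8, 8)
  6P = (11, 8)
  7P = (13, 2)
  8P = (12, 6)
  9P = (15, 3)
  10P = (10, 14)
  11P = (0, 11)
  12P = (4, 10)
  13P = (4, 9)
  14P = (0, 8)
Match found at i = 14.

k = 14


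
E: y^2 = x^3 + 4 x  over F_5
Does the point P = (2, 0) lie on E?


Check whether y^2 = x^3 + 4 x + 0 (mod 5) for (x, y) = (2, 0).
LHS: y^2 = 0^2 mod 5 = 0
RHS: x^3 + 4 x + 0 = 2^3 + 4*2 + 0 mod 5 = 1
LHS != RHS

No, not on the curve


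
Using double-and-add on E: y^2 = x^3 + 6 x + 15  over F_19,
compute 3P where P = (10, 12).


k = 3 = 11_2 (binary, LSB first: 11)
Double-and-add from P = (10, 12):
  bit 0 = 1: acc = O + (10, 12) = (10, 12)
  bit 1 = 1: acc = (10, 12) + (6, 1) = (7, 1)

3P = (7, 1)


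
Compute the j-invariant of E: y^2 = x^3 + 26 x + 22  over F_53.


Delta = -16(4 a^3 + 27 b^2) mod 53 = 5
-1728 * (4 a)^3 = -1728 * (4*26)^3 mod 53 = 44
j = 44 * 5^(-1) mod 53 = 30

j = 30 (mod 53)


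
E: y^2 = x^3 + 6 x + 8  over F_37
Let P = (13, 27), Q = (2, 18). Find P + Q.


P != Q, so use the chord formula.
s = (y2 - y1) / (x2 - x1) = (28) / (26) mod 37 = 21
x3 = s^2 - x1 - x2 mod 37 = 21^2 - 13 - 2 = 19
y3 = s (x1 - x3) - y1 mod 37 = 21 * (13 - 19) - 27 = 32

P + Q = (19, 32)


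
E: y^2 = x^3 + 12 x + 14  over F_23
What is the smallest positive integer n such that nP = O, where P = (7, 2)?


Compute successive multiples of P until we hit O:
  1P = (7, 2)
  2P = (15, 2)
  3P = (1, 21)
  4P = (18, 6)
  5P = (16, 1)
  6P = (2, 0)
  7P = (16, 22)
  8P = (18, 17)
  ... (continuing to 12P)
  12P = O

ord(P) = 12


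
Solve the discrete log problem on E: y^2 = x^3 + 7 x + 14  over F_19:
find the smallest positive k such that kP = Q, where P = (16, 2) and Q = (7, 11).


Enumerate multiples of P until we hit Q = (7, 11):
  1P = (16, 2)
  2P = (7, 8)
  3P = (7, 11)
Match found at i = 3.

k = 3


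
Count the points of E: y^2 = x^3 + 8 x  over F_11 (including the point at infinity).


For each x in F_11, count y with y^2 = x^3 + 8 x + 0 mod 11:
  x = 0: RHS = 0, y in [0]  -> 1 point(s)
  x = 1: RHS = 9, y in [3, 8]  -> 2 point(s)
  x = 5: RHS = 0, y in [0]  -> 1 point(s)
  x = 6: RHS = 0, y in [0]  -> 1 point(s)
  x = 7: RHS = 3, y in [5, 6]  -> 2 point(s)
  x = 8: RHS = 4, y in [2, 9]  -> 2 point(s)
  x = 9: RHS = 9, y in [3, 8]  -> 2 point(s)
Affine points: 11. Add the point at infinity: total = 12.

#E(F_11) = 12


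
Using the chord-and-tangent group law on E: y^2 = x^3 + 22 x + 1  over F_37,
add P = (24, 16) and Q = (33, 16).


P != Q, so use the chord formula.
s = (y2 - y1) / (x2 - x1) = (0) / (9) mod 37 = 0
x3 = s^2 - x1 - x2 mod 37 = 0^2 - 24 - 33 = 17
y3 = s (x1 - x3) - y1 mod 37 = 0 * (24 - 17) - 16 = 21

P + Q = (17, 21)


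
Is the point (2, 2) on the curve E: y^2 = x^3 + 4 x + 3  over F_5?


Check whether y^2 = x^3 + 4 x + 3 (mod 5) for (x, y) = (2, 2).
LHS: y^2 = 2^2 mod 5 = 4
RHS: x^3 + 4 x + 3 = 2^3 + 4*2 + 3 mod 5 = 4
LHS = RHS

Yes, on the curve


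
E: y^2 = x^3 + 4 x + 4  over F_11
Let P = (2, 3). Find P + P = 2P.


Doubling: s = (3 x1^2 + a) / (2 y1)
s = (3*2^2 + 4) / (2*3) mod 11 = 10
x3 = s^2 - 2 x1 mod 11 = 10^2 - 2*2 = 8
y3 = s (x1 - x3) - y1 mod 11 = 10 * (2 - 8) - 3 = 3

2P = (8, 3)


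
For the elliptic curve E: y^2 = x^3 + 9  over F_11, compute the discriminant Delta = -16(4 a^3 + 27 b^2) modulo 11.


4 a^3 + 27 b^2 = 4*0^3 + 27*9^2 = 0 + 2187 = 2187
Delta = -16 * (2187) = -34992
Delta mod 11 = 10

Delta = 10 (mod 11)


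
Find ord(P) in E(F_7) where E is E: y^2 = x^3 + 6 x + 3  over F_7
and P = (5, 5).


Compute successive multiples of P until we hit O:
  1P = (5, 5)
  2P = (5, 2)
  3P = O

ord(P) = 3


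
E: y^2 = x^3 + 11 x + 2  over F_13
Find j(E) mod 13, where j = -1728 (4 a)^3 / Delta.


Delta = -16(4 a^3 + 27 b^2) mod 13 = 6
-1728 * (4 a)^3 = -1728 * (4*11)^3 mod 13 = 8
j = 8 * 6^(-1) mod 13 = 10

j = 10 (mod 13)


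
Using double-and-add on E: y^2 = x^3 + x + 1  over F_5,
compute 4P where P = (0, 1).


k = 4 = 100_2 (binary, LSB first: 001)
Double-and-add from P = (0, 1):
  bit 0 = 0: acc unchanged = O
  bit 1 = 0: acc unchanged = O
  bit 2 = 1: acc = O + (3, 4) = (3, 4)

4P = (3, 4)


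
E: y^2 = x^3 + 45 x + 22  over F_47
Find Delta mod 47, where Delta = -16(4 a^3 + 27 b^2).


4 a^3 + 27 b^2 = 4*45^3 + 27*22^2 = 364500 + 13068 = 377568
Delta = -16 * (377568) = -6041088
Delta mod 47 = 10

Delta = 10 (mod 47)


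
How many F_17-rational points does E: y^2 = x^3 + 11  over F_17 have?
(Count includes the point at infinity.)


For each x in F_17, count y with y^2 = x^3 + 0 x + 11 mod 17:
  x = 2: RHS = 2, y in [6, 11]  -> 2 point(s)
  x = 3: RHS = 4, y in [2, 15]  -> 2 point(s)
  x = 5: RHS = 0, y in [0]  -> 1 point(s)
  x = 8: RHS = 13, y in [8, 9]  -> 2 point(s)
  x = 9: RHS = 9, y in [3, 14]  -> 2 point(s)
  x = 10: RHS = 8, y in [5, 12]  -> 2 point(s)
  x = 11: RHS = 16, y in [4, 13]  -> 2 point(s)
  x = 13: RHS = 15, y in [7, 10]  -> 2 point(s)
  x = 14: RHS = 1, y in [1, 16]  -> 2 point(s)
Affine points: 17. Add the point at infinity: total = 18.

#E(F_17) = 18


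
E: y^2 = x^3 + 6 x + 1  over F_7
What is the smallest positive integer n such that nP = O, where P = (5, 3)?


Compute successive multiples of P until we hit O:
  1P = (5, 3)
  2P = (6, 1)
  3P = (0, 1)
  4P = (3, 2)
  5P = (1, 6)
  6P = (2, 0)
  7P = (1, 1)
  8P = (3, 5)
  ... (continuing to 12P)
  12P = O

ord(P) = 12


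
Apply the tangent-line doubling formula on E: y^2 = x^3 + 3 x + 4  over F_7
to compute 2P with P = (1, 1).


Doubling: s = (3 x1^2 + a) / (2 y1)
s = (3*1^2 + 3) / (2*1) mod 7 = 3
x3 = s^2 - 2 x1 mod 7 = 3^2 - 2*1 = 0
y3 = s (x1 - x3) - y1 mod 7 = 3 * (1 - 0) - 1 = 2

2P = (0, 2)


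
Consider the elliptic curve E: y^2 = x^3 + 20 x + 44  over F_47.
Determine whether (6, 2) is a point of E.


Check whether y^2 = x^3 + 20 x + 44 (mod 47) for (x, y) = (6, 2).
LHS: y^2 = 2^2 mod 47 = 4
RHS: x^3 + 20 x + 44 = 6^3 + 20*6 + 44 mod 47 = 4
LHS = RHS

Yes, on the curve


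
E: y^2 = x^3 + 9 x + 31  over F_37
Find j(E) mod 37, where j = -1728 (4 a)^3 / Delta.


Delta = -16(4 a^3 + 27 b^2) mod 37 = 26
-1728 * (4 a)^3 = -1728 * (4*9)^3 mod 37 = 26
j = 26 * 26^(-1) mod 37 = 1

j = 1 (mod 37)


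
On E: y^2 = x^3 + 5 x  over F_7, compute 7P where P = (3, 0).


k = 7 = 111_2 (binary, LSB first: 111)
Double-and-add from P = (3, 0):
  bit 0 = 1: acc = O + (3, 0) = (3, 0)
  bit 1 = 1: acc = (3, 0) + O = (3, 0)
  bit 2 = 1: acc = (3, 0) + O = (3, 0)

7P = (3, 0)


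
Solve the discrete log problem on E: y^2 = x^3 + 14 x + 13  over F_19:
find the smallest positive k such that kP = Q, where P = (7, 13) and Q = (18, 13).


Enumerate multiples of P until we hit Q = (18, 13):
  1P = (7, 13)
  2P = (2, 7)
  3P = (16, 18)
  4P = (1, 3)
  5P = (18, 13)
Match found at i = 5.

k = 5


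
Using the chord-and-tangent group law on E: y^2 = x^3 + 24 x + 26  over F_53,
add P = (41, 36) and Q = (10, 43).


P != Q, so use the chord formula.
s = (y2 - y1) / (x2 - x1) = (7) / (22) mod 53 = 22
x3 = s^2 - x1 - x2 mod 53 = 22^2 - 41 - 10 = 9
y3 = s (x1 - x3) - y1 mod 53 = 22 * (41 - 9) - 36 = 32

P + Q = (9, 32)


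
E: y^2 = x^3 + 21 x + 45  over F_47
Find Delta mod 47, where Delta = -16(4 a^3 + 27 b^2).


4 a^3 + 27 b^2 = 4*21^3 + 27*45^2 = 37044 + 54675 = 91719
Delta = -16 * (91719) = -1467504
Delta mod 47 = 24

Delta = 24 (mod 47)


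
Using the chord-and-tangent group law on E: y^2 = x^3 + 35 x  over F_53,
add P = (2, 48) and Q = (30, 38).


P != Q, so use the chord formula.
s = (y2 - y1) / (x2 - x1) = (43) / (28) mod 53 = 11
x3 = s^2 - x1 - x2 mod 53 = 11^2 - 2 - 30 = 36
y3 = s (x1 - x3) - y1 mod 53 = 11 * (2 - 36) - 48 = 2

P + Q = (36, 2)


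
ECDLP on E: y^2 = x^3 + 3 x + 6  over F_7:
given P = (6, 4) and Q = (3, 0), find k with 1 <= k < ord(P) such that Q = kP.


Enumerate multiples of P until we hit Q = (3, 0):
  1P = (6, 4)
  2P = (3, 0)
Match found at i = 2.

k = 2


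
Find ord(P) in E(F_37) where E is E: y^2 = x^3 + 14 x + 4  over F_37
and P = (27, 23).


Compute successive multiples of P until we hit O:
  1P = (27, 23)
  2P = (24, 20)
  3P = (24, 17)
  4P = (27, 14)
  5P = O

ord(P) = 5


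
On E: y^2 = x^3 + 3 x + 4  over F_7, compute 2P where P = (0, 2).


Doubling: s = (3 x1^2 + a) / (2 y1)
s = (3*0^2 + 3) / (2*2) mod 7 = 6
x3 = s^2 - 2 x1 mod 7 = 6^2 - 2*0 = 1
y3 = s (x1 - x3) - y1 mod 7 = 6 * (0 - 1) - 2 = 6

2P = (1, 6)


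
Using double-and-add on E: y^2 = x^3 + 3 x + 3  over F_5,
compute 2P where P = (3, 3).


k = 2 = 10_2 (binary, LSB first: 01)
Double-and-add from P = (3, 3):
  bit 0 = 0: acc unchanged = O
  bit 1 = 1: acc = O + (4, 2) = (4, 2)

2P = (4, 2)


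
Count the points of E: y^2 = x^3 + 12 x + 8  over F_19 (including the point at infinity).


For each x in F_19, count y with y^2 = x^3 + 12 x + 8 mod 19:
  x = 4: RHS = 6, y in [5, 14]  -> 2 point(s)
  x = 6: RHS = 11, y in [7, 12]  -> 2 point(s)
  x = 7: RHS = 17, y in [6, 13]  -> 2 point(s)
  x = 9: RHS = 9, y in [3, 16]  -> 2 point(s)
  x = 10: RHS = 7, y in [8, 11]  -> 2 point(s)
  x = 13: RHS = 5, y in [9, 10]  -> 2 point(s)
Affine points: 12. Add the point at infinity: total = 13.

#E(F_19) = 13


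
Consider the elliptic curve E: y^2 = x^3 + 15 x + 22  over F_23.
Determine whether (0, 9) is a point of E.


Check whether y^2 = x^3 + 15 x + 22 (mod 23) for (x, y) = (0, 9).
LHS: y^2 = 9^2 mod 23 = 12
RHS: x^3 + 15 x + 22 = 0^3 + 15*0 + 22 mod 23 = 22
LHS != RHS

No, not on the curve


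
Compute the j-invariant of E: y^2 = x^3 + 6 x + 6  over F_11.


Delta = -16(4 a^3 + 27 b^2) mod 11 = 5
-1728 * (4 a)^3 = -1728 * (4*6)^3 mod 11 = 3
j = 3 * 5^(-1) mod 11 = 5

j = 5 (mod 11)


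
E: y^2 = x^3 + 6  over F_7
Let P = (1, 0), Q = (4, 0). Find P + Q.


P != Q, so use the chord formula.
s = (y2 - y1) / (x2 - x1) = (0) / (3) mod 7 = 0
x3 = s^2 - x1 - x2 mod 7 = 0^2 - 1 - 4 = 2
y3 = s (x1 - x3) - y1 mod 7 = 0 * (1 - 2) - 0 = 0

P + Q = (2, 0)


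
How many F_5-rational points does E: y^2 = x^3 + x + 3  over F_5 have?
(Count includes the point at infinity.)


For each x in F_5, count y with y^2 = x^3 + 1 x + 3 mod 5:
  x = 1: RHS = 0, y in [0]  -> 1 point(s)
  x = 4: RHS = 1, y in [1, 4]  -> 2 point(s)
Affine points: 3. Add the point at infinity: total = 4.

#E(F_5) = 4


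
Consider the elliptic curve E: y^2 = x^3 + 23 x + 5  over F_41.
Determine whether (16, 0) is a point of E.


Check whether y^2 = x^3 + 23 x + 5 (mod 41) for (x, y) = (16, 0).
LHS: y^2 = 0^2 mod 41 = 0
RHS: x^3 + 23 x + 5 = 16^3 + 23*16 + 5 mod 41 = 0
LHS = RHS

Yes, on the curve


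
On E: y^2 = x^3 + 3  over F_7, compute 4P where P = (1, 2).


k = 4 = 100_2 (binary, LSB first: 001)
Double-and-add from P = (1, 2):
  bit 0 = 0: acc unchanged = O
  bit 1 = 0: acc unchanged = O
  bit 2 = 1: acc = O + (4, 5) = (4, 5)

4P = (4, 5)


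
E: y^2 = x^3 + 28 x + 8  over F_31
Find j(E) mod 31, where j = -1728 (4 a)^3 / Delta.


Delta = -16(4 a^3 + 27 b^2) mod 31 = 27
-1728 * (4 a)^3 = -1728 * (4*28)^3 mod 31 = 2
j = 2 * 27^(-1) mod 31 = 15

j = 15 (mod 31)


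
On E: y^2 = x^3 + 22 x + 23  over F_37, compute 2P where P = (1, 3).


Doubling: s = (3 x1^2 + a) / (2 y1)
s = (3*1^2 + 22) / (2*3) mod 37 = 35
x3 = s^2 - 2 x1 mod 37 = 35^2 - 2*1 = 2
y3 = s (x1 - x3) - y1 mod 37 = 35 * (1 - 2) - 3 = 36

2P = (2, 36)


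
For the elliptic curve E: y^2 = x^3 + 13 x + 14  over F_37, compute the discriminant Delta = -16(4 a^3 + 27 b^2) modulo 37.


4 a^3 + 27 b^2 = 4*13^3 + 27*14^2 = 8788 + 5292 = 14080
Delta = -16 * (14080) = -225280
Delta mod 37 = 13

Delta = 13 (mod 37)


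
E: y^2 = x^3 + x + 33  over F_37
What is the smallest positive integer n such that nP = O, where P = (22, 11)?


Compute successive multiples of P until we hit O:
  1P = (22, 11)
  2P = (14, 33)
  3P = (34, 22)
  4P = (34, 15)
  5P = (14, 4)
  6P = (22, 26)
  7P = O

ord(P) = 7


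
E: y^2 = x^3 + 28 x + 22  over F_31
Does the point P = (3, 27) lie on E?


Check whether y^2 = x^3 + 28 x + 22 (mod 31) for (x, y) = (3, 27).
LHS: y^2 = 27^2 mod 31 = 16
RHS: x^3 + 28 x + 22 = 3^3 + 28*3 + 22 mod 31 = 9
LHS != RHS

No, not on the curve


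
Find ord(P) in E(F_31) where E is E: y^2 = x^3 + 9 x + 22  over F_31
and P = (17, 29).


Compute successive multiples of P until we hit O:
  1P = (17, 29)
  2P = (1, 1)
  3P = (18, 8)
  4P = (3, 18)
  5P = (20, 24)
  6P = (14, 28)
  7P = (7, 26)
  8P = (26, 21)
  ... (continuing to 22P)
  22P = O

ord(P) = 22
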